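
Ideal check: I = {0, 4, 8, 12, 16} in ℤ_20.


Check ideal conditions for I = {0, 4, 8, 12, 16} in ℤ_20:
(1) I is an additive subgroup? Yes
(2) For r ∈ ℤ_20 and a ∈ I: r·a ∈ I? Yes

Yes, I is an ideal of ℤ_20


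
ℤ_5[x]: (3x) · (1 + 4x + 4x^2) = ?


Expand and collect like terms; reduce coefficients mod 5:
x^0: 0·1 = 0 ≡ 0 (mod 5)
x^1: 0·4 + 3·1 = 3 ≡ 3 (mod 5)
x^2: 0·4 + 3·4 = 12 ≡ 2 (mod 5)
x^3: 3·4 = 12 ≡ 2 (mod 5)
Result: 3x + 2x^2 + 2x^3

f · g = 3x + 2x^2 + 2x^3


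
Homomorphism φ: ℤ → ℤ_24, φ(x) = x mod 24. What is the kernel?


Kernel = preimage of identity
ker(φ) = {x ∈ ℤ : x ≡ 0 (mod 24)} = 24ℤ = {0, ±24, ±48, ...}

ker(φ) = 24ℤ


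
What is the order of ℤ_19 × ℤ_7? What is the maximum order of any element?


|ℤ_19 × ℤ_7| = 19 × 7 = 133
Max element order = lcm(19,7) = 133
Cyclic? Yes (gcd=1)

|ℤ_19×ℤ_7| = 133, max element order = 133


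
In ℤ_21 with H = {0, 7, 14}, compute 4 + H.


4 + H = {4 + h (mod 21) : h ∈ H}
4+0=4, 4+7=11, 4+14=18

4 + H = {4, 11, 18}


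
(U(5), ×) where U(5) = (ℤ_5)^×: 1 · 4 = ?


Operation: multiplication mod 5
1 · 4 = (a × b) mod 5 with a = 1, b = 4

1 · 4 = 4


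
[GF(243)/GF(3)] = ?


GF(243) = GF(3^5), so the extension degree is 5

[GF(243)/GF(3)] = 5


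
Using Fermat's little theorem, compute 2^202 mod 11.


Fermat's little theorem: if p is prime and gcd(a,p)=1, then a^(p-1) ≡ 1 (mod p)
p = 11 is prime, gcd(2,11) = 1
Reduce exponent: 202 mod 10 = 2
So 2^202 ≡ 2^2 (mod 11)
2^2 mod 11 = 4

2^202 ≡ 4 (mod 11)


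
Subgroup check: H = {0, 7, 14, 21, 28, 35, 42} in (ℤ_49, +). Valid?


Subgroup test for H = {0, 7, 14, 21, 28, 35, 42} in (ℤ_49, +):
(1) 0 ∈ H? Yes
(2) Closure: for all a,b ∈ H, (a+b) mod 49 ∈ H? Yes
(3) Inverses: for all a ∈ H, -a mod 49 ∈ H? Yes

Yes, H is a subgroup of ℤ_49


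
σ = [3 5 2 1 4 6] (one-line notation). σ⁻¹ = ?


To find σ⁻¹, swap domain and range:
σ(1) = 3 → σ⁻¹(3) = 1
σ(2) = 5 → σ⁻¹(5) = 2
σ(3) = 2 → σ⁻¹(2) = 3
σ(4) = 1 → σ⁻¹(1) = 4
σ(5) = 4 → σ⁻¹(4) = 5
σ(6) = 6 → σ⁻¹(6) = 6

σ⁻¹ = [4 3 1 5 2 6]


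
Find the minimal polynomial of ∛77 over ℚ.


∛77 satisfies x³ - 77 = 0, irreducible over ℚ (no rational root; 77 is not a perfect cube)

Minimal polynomial: x³ - 77


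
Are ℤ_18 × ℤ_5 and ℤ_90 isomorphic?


Comparing ℤ_18 × ℤ_5 and ℤ_90:
gcd(18,5) = 1, so ℤ_18 × ℤ_5 ≅ ℤ_90 (CRT)

Yes, ℤ_18 × ℤ_5 ≅ ℤ_90


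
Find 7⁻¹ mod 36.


Use the extended Euclidean algorithm to write 1 = 7·s + 36·t; then s mod 36 is the inverse.
Euclidean algorithm:
  7 = 0·36 + 7
  36 = 5·7 + 1
  7 = 7·1 + 0
gcd(7,36) = 1
Back-substitution gives: 7·(-5) + 36·(1) = 1
So 7⁻¹ ≡ -5 ≡ 31 (mod 36)
Check: 7 × 31 = 217 ≡ 1 (mod 36) ✓

7⁻¹ ≡ 31 (mod 36)


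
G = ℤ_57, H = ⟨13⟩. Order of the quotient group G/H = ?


|⟨13⟩| = n / gcd(13, 57) = 57 / 1 = 57
H is normal (ℤ_57 is abelian).
|G/H| = |G| / |H| = 57 / 57 = 1

|G/H| = 1


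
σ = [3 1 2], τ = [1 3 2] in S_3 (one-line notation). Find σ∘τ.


σ∘τ: apply τ first, then σ
1 →τ 1 →σ 3
2 →τ 3 →σ 2
3 →τ 2 →σ 1

σ∘τ = [3 2 1]


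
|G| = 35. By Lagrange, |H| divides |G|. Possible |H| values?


Lagrange's theorem: |H| divides |G|
|G| = 35
Divisors of 35: 1, 5, 7, 35

Possible subgroup orders: {1, 5, 7, 35}


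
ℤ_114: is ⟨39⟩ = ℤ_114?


g generates ℤ_n iff gcd(g, n) = 1
gcd(39, 114) = 3
Since gcd = 3 ≠ 1, ⟨39⟩ has order 38 < 114, so 39 is not a generator.

No, 39 does not generate ℤ_114


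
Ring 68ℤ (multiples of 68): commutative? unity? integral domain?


68ℤ is a commutative ring under +,× but has no multiplicative identity (1 ∉ 68ℤ); it has no zero divisors, but without unity it is not an integral domain
Commutative: Yes
Integral domain: No
Has unity: No

68ℤ (multiples of 68): Commutative=Yes, Unity=No


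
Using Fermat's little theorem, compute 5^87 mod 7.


Fermat's little theorem: if p is prime and gcd(a,p)=1, then a^(p-1) ≡ 1 (mod p)
p = 7 is prime, gcd(5,7) = 1
Reduce exponent: 87 mod 6 = 3
So 5^87 ≡ 5^3 (mod 7)
5^3 mod 7 = 6

5^87 ≡ 6 (mod 7)


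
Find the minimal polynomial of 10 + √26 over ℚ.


Let α = 10 + √26. Then α - 10 = √26, so (α - 10)² = 26, giving α² - 20α + 74 = 0. Degree 2 and α ∉ ℚ, so this is the minimal polynomial.

Minimal polynomial: x² - 20x + 74


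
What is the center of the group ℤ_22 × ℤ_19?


Z(G) = {g ∈ G | gx = xg for all x ∈ G}
Direct product of abelian groups is abelian, so Z(G) = G

Z(ℤ_22 × ℤ_19) = ℤ_22 × ℤ_19


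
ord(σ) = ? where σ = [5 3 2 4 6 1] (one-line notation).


Cycle decomposition: (1 5 6) (2 3)
Cycle lengths: 3, 2
Order = lcm(3, 2) = 6

ord(σ) = 6


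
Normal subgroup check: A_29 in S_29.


H = A_29 in S_29
A_29 has index 2 in S_29, and every subgroup of index 2 is normal

Yes, normal subgroup


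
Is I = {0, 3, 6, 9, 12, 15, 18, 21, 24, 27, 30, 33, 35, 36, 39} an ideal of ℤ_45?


Check ideal conditions for I = {0, 3, 6, 9, 12, 15, 18, 21, 24, 27, 30, 33, 35, 36, 39} in ℤ_45:
(1) I is an additive subgroup? No
(2) For r ∈ ℤ_45 and a ∈ I: r·a ∈ I? No  [counterexample: r=2, a=21, r·a mod 45 = 42 ∉ I]

No, I is not an ideal of ℤ_45


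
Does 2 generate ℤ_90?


g generates ℤ_n iff gcd(g, n) = 1
gcd(2, 90) = 2
Since gcd = 2 ≠ 1, ⟨2⟩ has order 45 < 90, so 2 is not a generator.

No, 2 does not generate ℤ_90


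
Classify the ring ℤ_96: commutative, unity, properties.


ℤ_96 is a commutative ring with unity 1; 96 = 2×48 is composite, so 2·48 ≡ 0 gives zero divisors (not an integral domain)
Commutative: Yes
Integral domain: No
Has unity: Yes

ℤ_96: Commutative=Yes, Unity=Yes


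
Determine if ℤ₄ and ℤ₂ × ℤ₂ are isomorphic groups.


Comparing ℤ₄ and ℤ₂ × ℤ₂:
ℤ₄ has an element of order 4; ℤ₂×ℤ₂ has exponent 2

No, ℤ₄ ≇ ℤ₂ × ℤ₂


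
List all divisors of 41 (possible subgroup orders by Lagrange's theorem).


Lagrange's theorem: |H| divides |G|
|G| = 41
Divisors of 41: 1, 41

Possible subgroup orders: {1, 41}


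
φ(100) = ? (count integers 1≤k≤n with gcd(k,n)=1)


Factor n: 100 = 2^2 × 5^2
φ(n) = n · ∏(1 - 1/p) over distinct primes p | n
φ(100) = 100 · (1 - 1/2) · (1 - 1/5) = 40

φ(100) = 40


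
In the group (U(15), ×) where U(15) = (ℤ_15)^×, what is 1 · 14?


Operation: multiplication mod 15
1 · 14 = (a × b) mod 15 with a = 1, b = 14

1 · 14 = 14


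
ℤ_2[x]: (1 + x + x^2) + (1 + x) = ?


Add coefficients mod 2:
x^0: 1 + 1 = 0 (mod 2)
x^1: 1 + 1 = 0 (mod 2)
x^2: 1 + 0 = 1 (mod 2)
Result: x^2

f + g = x^2


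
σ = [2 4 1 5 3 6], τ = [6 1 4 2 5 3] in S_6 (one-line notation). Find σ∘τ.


σ∘τ: apply τ first, then σ
1 →τ 6 →σ 6
2 →τ 1 →σ 2
3 →τ 4 →σ 5
4 →τ 2 →σ 4
5 →τ 5 →σ 3
6 →τ 3 →σ 1

σ∘τ = [6 2 5 4 3 1]


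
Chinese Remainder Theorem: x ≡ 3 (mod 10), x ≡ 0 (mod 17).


m₁ = 10, m₂ = 17, gcd = 1, so CRT applies. M = m₁·m₂ = 170
Let M₁ = M/m₁ = 17, M₂ = M/m₂ = 10
Find y₁ ≡ M₁⁻¹ (mod m₁): 17⁻¹ ≡ 3 (mod 10)
Find y₂ ≡ M₂⁻¹ (mod m₂): 10⁻¹ ≡ 12 (mod 17)
x = a₁·M₁·y₁ + a₂·M₂·y₂ = 3·17·3 + 0·10·12 = 153
Reduce mod 170: x ≡ 153
Check: 153 mod 10 = 3 ✓, 153 mod 17 = 0 ✓

x ≡ 153 (mod 170)


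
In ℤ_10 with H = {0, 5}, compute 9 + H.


9 + H = {9 + h (mod 10) : h ∈ H}
9+0=9, 9+5=4
9 + H = {4, 9} = 4 + H

9 + H = {4, 9}


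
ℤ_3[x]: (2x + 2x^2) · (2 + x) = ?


Expand and collect like terms; reduce coefficients mod 3:
x^0: 0·2 = 0 ≡ 0 (mod 3)
x^1: 0·1 + 2·2 = 4 ≡ 1 (mod 3)
x^2: 2·1 + 2·2 = 6 ≡ 0 (mod 3)
x^3: 2·1 = 2 ≡ 2 (mod 3)
Result: x + 2x^3

f · g = x + 2x^3


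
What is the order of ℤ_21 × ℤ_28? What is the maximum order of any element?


|ℤ_21 × ℤ_28| = 21 × 28 = 588
Max element order = lcm(21,28) = 84
Cyclic? No (gcd=7)

|ℤ_21×ℤ_28| = 588, max element order = 84


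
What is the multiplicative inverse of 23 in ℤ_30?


Use the extended Euclidean algorithm to write 1 = 23·s + 30·t; then s mod 30 is the inverse.
Euclidean algorithm:
  23 = 0·30 + 23
  30 = 1·23 + 7
  23 = 3·7 + 2
  7 = 3·2 + 1
  2 = 2·1 + 0
gcd(23,30) = 1
Back-substitution gives: 23·(-13) + 30·(10) = 1
So 23⁻¹ ≡ -13 ≡ 17 (mod 30)
Check: 23 × 17 = 391 ≡ 1 (mod 30) ✓

23⁻¹ ≡ 17 (mod 30)


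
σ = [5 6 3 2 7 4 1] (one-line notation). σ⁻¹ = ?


To find σ⁻¹, swap domain and range:
σ(1) = 5 → σ⁻¹(5) = 1
σ(2) = 6 → σ⁻¹(6) = 2
σ(3) = 3 → σ⁻¹(3) = 3
σ(4) = 2 → σ⁻¹(2) = 4
σ(5) = 7 → σ⁻¹(7) = 5
σ(6) = 4 → σ⁻¹(4) = 6
σ(7) = 1 → σ⁻¹(1) = 7

σ⁻¹ = [7 4 3 6 1 2 5]


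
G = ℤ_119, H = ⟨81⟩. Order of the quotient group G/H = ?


|⟨81⟩| = n / gcd(81, 119) = 119 / 1 = 119
H is normal (ℤ_119 is abelian).
|G/H| = |G| / |H| = 119 / 119 = 1

|G/H| = 1


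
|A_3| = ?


|A_n| = n!/2 (even permutations)
|A_3| = 3!/2 = 6/2 = 3

|A_3| = 3


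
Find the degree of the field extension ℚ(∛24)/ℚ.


∛24 has minimal polynomial x³ - 24 (irreducible over ℚ since 24 is not a perfect cube)

[ℚ(∛24)/ℚ] = 3


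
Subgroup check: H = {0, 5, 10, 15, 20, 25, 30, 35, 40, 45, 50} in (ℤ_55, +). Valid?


Subgroup test for H = {0, 5, 10, 15, 20, 25, 30, 35, 40, 45, 50} in (ℤ_55, +):
(1) 0 ∈ H? Yes
(2) Closure: for all a,b ∈ H, (a+b) mod 55 ∈ H? Yes
(3) Inverses: for all a ∈ H, -a mod 55 ∈ H? Yes

Yes, H is a subgroup of ℤ_55


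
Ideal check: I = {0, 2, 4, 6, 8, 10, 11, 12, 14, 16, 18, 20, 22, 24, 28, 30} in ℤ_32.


Check ideal conditions for I = {0, 2, 4, 6, 8, 10, 11, 12, 14, 16, 18, 20, 22, 24, 28, 30} in ℤ_32:
(1) I is an additive subgroup? No
(2) For r ∈ ℤ_32 and a ∈ I: r·a ∈ I? No  [counterexample: r=3, a=11, r·a mod 32 = 1 ∉ I]

No, I is not an ideal of ℤ_32


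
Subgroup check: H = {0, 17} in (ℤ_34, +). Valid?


Subgroup test for H = {0, 17} in (ℤ_34, +):
(1) 0 ∈ H? Yes
(2) Closure: for all a,b ∈ H, (a+b) mod 34 ∈ H? Yes
(3) Inverses: for all a ∈ H, -a mod 34 ∈ H? Yes

Yes, H is a subgroup of ℤ_34


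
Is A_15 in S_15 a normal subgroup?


H = A_15 in S_15
A_15 has index 2 in S_15, and every subgroup of index 2 is normal

Yes, normal subgroup


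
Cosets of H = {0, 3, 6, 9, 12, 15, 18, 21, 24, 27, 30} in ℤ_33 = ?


H = {0, 3, 6, 9, 12, 15, 18, 21, 24, 27, 30}, |H| = 11
Number of cosets = |G|/|H| = 33/11 = 3
0 + H = {0, 3, 6, 9, 12, 15, 18, 21, 24, 27, 30}
1 + H = {1, 4, 7, 10, 13, 16, 19, 22, 25, 28, 31}
2 + H = {2, 5, 8, 11, 14, 17, 20, 23, 26, 29, 32}

Cosets: 0+H={0,3,6,9,12,15,18,21,24,27,30}; 1+H={1,4,7,10,13,16,19,22,25,28,31}; 2+H={2,5,8,11,14,17,20,23,26,29,32}


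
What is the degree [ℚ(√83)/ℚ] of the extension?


√83 has minimal polynomial x² - 83 (irreducible over ℚ since 83 is squarefree)

[ℚ(√83)/ℚ] = 2


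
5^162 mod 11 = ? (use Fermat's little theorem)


Fermat's little theorem: if p is prime and gcd(a,p)=1, then a^(p-1) ≡ 1 (mod p)
p = 11 is prime, gcd(5,11) = 1
Reduce exponent: 162 mod 10 = 2
So 5^162 ≡ 5^2 (mod 11)
5^2 mod 11 = 3

5^162 ≡ 3 (mod 11)


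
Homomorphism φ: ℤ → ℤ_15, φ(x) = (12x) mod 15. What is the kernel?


Kernel = preimage of identity
ker(φ) = {x ∈ ℤ : 12x ≡ 0 (mod 15)}. gcd(12,15) = 3, so 12x ≡ 0 (mod 15) ⟺ x ≡ 0 (mod 15/3 = 5). Hence ker(φ) = 5ℤ

ker(φ) = 5ℤ


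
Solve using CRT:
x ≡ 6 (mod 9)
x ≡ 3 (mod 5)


m₁ = 9, m₂ = 5, gcd = 1, so CRT applies. M = m₁·m₂ = 45
Let M₁ = M/m₁ = 5, M₂ = M/m₂ = 9
Find y₁ ≡ M₁⁻¹ (mod m₁): 5⁻¹ ≡ 2 (mod 9)
Find y₂ ≡ M₂⁻¹ (mod m₂): 9⁻¹ ≡ 4 (mod 5)
x = a₁·M₁·y₁ + a₂·M₂·y₂ = 6·5·2 + 3·9·4 = 168
Reduce mod 45: x ≡ 33
Check: 33 mod 9 = 6 ✓, 33 mod 5 = 3 ✓

x ≡ 33 (mod 45)


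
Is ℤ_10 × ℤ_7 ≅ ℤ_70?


Comparing ℤ_10 × ℤ_7 and ℤ_70:
gcd(10,7) = 1, so ℤ_10 × ℤ_7 ≅ ℤ_70 (CRT)

Yes, ℤ_10 × ℤ_7 ≅ ℤ_70


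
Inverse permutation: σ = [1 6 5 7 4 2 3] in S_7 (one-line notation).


To find σ⁻¹, swap domain and range:
σ(1) = 1 → σ⁻¹(1) = 1
σ(2) = 6 → σ⁻¹(6) = 2
σ(3) = 5 → σ⁻¹(5) = 3
σ(4) = 7 → σ⁻¹(7) = 4
σ(5) = 4 → σ⁻¹(4) = 5
σ(6) = 2 → σ⁻¹(2) = 6
σ(7) = 3 → σ⁻¹(3) = 7

σ⁻¹ = [1 6 7 5 3 2 4]


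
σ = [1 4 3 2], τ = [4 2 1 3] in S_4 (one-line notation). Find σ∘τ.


σ∘τ: apply τ first, then σ
1 →τ 4 →σ 2
2 →τ 2 →σ 4
3 →τ 1 →σ 1
4 →τ 3 →σ 3

σ∘τ = [2 4 1 3]


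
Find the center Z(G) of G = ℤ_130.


Z(G) = {g ∈ G | gx = xg for all x ∈ G}
ℤ_130 is abelian, so Z(G) = G

Z(ℤ_130) = ℤ_130


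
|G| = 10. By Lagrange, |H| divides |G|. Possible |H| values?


Lagrange's theorem: |H| divides |G|
|G| = 10
Divisors of 10: 1, 2, 5, 10

Possible subgroup orders: {1, 2, 5, 10}


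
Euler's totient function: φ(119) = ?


Factor n: 119 = 7 × 17
φ(n) = n · ∏(1 - 1/p) over distinct primes p | n
φ(119) = 119 · (1 - 1/7) · (1 - 1/17) = 96

φ(119) = 96


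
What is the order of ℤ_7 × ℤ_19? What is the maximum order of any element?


|ℤ_7 × ℤ_19| = 7 × 19 = 133
Max element order = lcm(7,19) = 133
Cyclic? Yes (gcd=1)

|ℤ_7×ℤ_19| = 133, max element order = 133


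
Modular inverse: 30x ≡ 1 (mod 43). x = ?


Use the extended Euclidean algorithm to write 1 = 30·s + 43·t; then s mod 43 is the inverse.
Euclidean algorithm:
  30 = 0·43 + 30
  43 = 1·30 + 13
  30 = 2·13 + 4
  13 = 3·4 + 1
  4 = 4·1 + 0
gcd(30,43) = 1
Back-substitution gives: 30·(-10) + 43·(7) = 1
So 30⁻¹ ≡ -10 ≡ 33 (mod 43)
Check: 30 × 33 = 990 ≡ 1 (mod 43) ✓

30⁻¹ ≡ 33 (mod 43)


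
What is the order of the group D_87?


|D_n| = 2n (n rotations and n reflections)
|D_87| = 2×87 = 174

|D_87| = 174


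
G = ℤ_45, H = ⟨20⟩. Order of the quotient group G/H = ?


|⟨20⟩| = n / gcd(20, 45) = 45 / 5 = 9
H is normal (ℤ_45 is abelian).
|G/H| = |G| / |H| = 45 / 9 = 5

|G/H| = 5


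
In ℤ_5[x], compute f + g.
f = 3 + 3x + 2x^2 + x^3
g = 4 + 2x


Add coefficients mod 5:
x^0: 3 + 4 = 2 (mod 5)
x^1: 3 + 2 = 0 (mod 5)
x^2: 2 + 0 = 2 (mod 5)
x^3: 1 + 0 = 1 (mod 5)
Result: 2 + 2x^2 + x^3

f + g = 2 + 2x^2 + x^3


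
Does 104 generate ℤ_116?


g generates ℤ_n iff gcd(g, n) = 1
gcd(104, 116) = 4
Since gcd = 4 ≠ 1, ⟨104⟩ has order 29 < 116, so 104 is not a generator.

No, 104 does not generate ℤ_116


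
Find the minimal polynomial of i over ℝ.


i satisfies x² + 1 = 0, irreducible over ℝ

Minimal polynomial: x² + 1


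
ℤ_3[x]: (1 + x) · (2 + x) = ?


Expand and collect like terms; reduce coefficients mod 3:
x^0: 1·2 = 2 ≡ 2 (mod 3)
x^1: 1·1 + 1·2 = 3 ≡ 0 (mod 3)
x^2: 1·1 = 1 ≡ 1 (mod 3)
Result: 2 + x^2

f · g = 2 + x^2


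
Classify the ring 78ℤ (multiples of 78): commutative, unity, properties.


78ℤ is a commutative ring under +,× but has no multiplicative identity (1 ∉ 78ℤ); it has no zero divisors, but without unity it is not an integral domain
Commutative: Yes
Integral domain: No
Has unity: No

78ℤ (multiples of 78): Commutative=Yes, Unity=No


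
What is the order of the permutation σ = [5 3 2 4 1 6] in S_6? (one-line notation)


Cycle decomposition: (1 5) (2 3)
Cycle lengths: 2, 2
Order = lcm(2, 2) = 2

ord(σ) = 2


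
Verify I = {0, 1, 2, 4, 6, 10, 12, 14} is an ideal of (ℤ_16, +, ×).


Check ideal conditions for I = {0, 1, 2, 4, 6, 10, 12, 14} in ℤ_16:
(1) I is an additive subgroup? No
(2) For r ∈ ℤ_16 and a ∈ I: r·a ∈ I? No  [counterexample: r=2, a=4, r·a mod 16 = 8 ∉ I]

No, I is not an ideal of ℤ_16


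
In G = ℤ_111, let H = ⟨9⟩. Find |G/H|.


|⟨9⟩| = n / gcd(9, 111) = 111 / 3 = 37
H is normal (ℤ_111 is abelian).
|G/H| = |G| / |H| = 111 / 37 = 3

|G/H| = 3


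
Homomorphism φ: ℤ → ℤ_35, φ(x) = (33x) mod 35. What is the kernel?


Kernel = preimage of identity
ker(φ) = {x ∈ ℤ : 33x ≡ 0 (mod 35)}. gcd(33,35) = 1, so 33x ≡ 0 (mod 35) ⟺ x ≡ 0 (mod 35/1 = 35). Hence ker(φ) = 35ℤ

ker(φ) = 35ℤ


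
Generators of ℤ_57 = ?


g generates ℤ_n iff gcd(g,n) = 1
Prime factors of 57: 3, 19
Generators are g ∈ {1,...,56} not divisible by any of these primes.
Generators: {1, 2, 4, 5, 7, 8, 10, 11, 13, 14, 16, 17, 20, 22, 23, 25, 26, 28, 29, 31, 32, 34, 35, 37, 40, 41, 43, 44, 46, 47, 49, 50, 52, 53, 55, 56}
Number of generators = φ(57) = 36

Generators of ℤ_57 = {1, 2, 4, 5, 7, 8, 10, 11, 13, 14, 16, 17, 20, 22, 23, 25, 26, 28, 29, 31, 32, 34, 35, 37, 40, 41, 43, 44, 46, 47, 49, 50, 52, 53, 55, 56}


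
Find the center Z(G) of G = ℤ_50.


Z(G) = {g ∈ G | gx = xg for all x ∈ G}
ℤ_50 is abelian, so Z(G) = G

Z(ℤ_50) = ℤ_50


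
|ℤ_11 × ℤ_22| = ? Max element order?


|ℤ_11 × ℤ_22| = 11 × 22 = 242
Max element order = lcm(11,22) = 22
Cyclic? No (gcd=11)

|ℤ_11×ℤ_22| = 242, max element order = 22


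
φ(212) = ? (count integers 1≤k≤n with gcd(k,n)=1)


Factor n: 212 = 2^2 × 53
φ(n) = n · ∏(1 - 1/p) over distinct primes p | n
φ(212) = 212 · (1 - 1/2) · (1 - 1/53) = 104

φ(212) = 104


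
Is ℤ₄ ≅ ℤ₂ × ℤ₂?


Comparing ℤ₄ and ℤ₂ × ℤ₂:
ℤ₄ has an element of order 4; ℤ₂×ℤ₂ has exponent 2

No, ℤ₄ ≇ ℤ₂ × ℤ₂


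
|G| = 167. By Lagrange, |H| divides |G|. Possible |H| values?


Lagrange's theorem: |H| divides |G|
|G| = 167
Divisors of 167: 1, 167

Possible subgroup orders: {1, 167}


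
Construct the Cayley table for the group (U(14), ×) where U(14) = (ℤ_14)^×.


Elements: {1, 3, 5, 9, 11, 13}
Operation: multiplication mod 14
Entry (a, b) = (a × b) mod 14

Cayley table:
   |  1 |  3 |  5 |  9 | 11 | 13
 1 |  1 |  3 |  5 |  9 | 11 | 13
 3 |  3 |  9 |  1 | 13 |  5 | 11
 5 |  5 |  1 | 11 |  3 | 13 |  9
 9 |  9 | 13 |  3 | 11 |  1 |  5
11 | 11 |  5 | 13 |  1 |  9 |  3
13 | 13 | 11 |  9 |  5 |  3 |  1


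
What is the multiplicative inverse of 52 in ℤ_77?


Use the extended Euclidean algorithm to write 1 = 52·s + 77·t; then s mod 77 is the inverse.
Euclidean algorithm:
  52 = 0·77 + 52
  77 = 1·52 + 25
  52 = 2·25 + 2
  25 = 12·2 + 1
  2 = 2·1 + 0
gcd(52,77) = 1
Back-substitution gives: 52·(-37) + 77·(25) = 1
So 52⁻¹ ≡ -37 ≡ 40 (mod 77)
Check: 52 × 40 = 2080 ≡ 1 (mod 77) ✓

52⁻¹ ≡ 40 (mod 77)


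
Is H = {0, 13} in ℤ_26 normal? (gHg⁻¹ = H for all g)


H = {0, 13} in ℤ_26
ℤ_26 is abelian; every subgroup of an abelian group is normal

Yes, normal subgroup


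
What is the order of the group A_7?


|A_n| = n!/2 (even permutations)
|A_7| = 7!/2 = 5040/2 = 2520

|A_7| = 2520


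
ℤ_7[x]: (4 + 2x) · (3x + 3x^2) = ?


Expand and collect like terms; reduce coefficients mod 7:
x^0: 4·0 = 0 ≡ 0 (mod 7)
x^1: 4·3 + 2·0 = 12 ≡ 5 (mod 7)
x^2: 4·3 + 2·3 = 18 ≡ 4 (mod 7)
x^3: 2·3 = 6 ≡ 6 (mod 7)
Result: 5x + 4x^2 + 6x^3

f · g = 5x + 4x^2 + 6x^3


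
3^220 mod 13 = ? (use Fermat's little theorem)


Fermat's little theorem: if p is prime and gcd(a,p)=1, then a^(p-1) ≡ 1 (mod p)
p = 13 is prime, gcd(3,13) = 1
Reduce exponent: 220 mod 12 = 4
So 3^220 ≡ 3^4 (mod 13)
3^4 mod 13 = 3

3^220 ≡ 3 (mod 13)


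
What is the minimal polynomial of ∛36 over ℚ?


∛36 satisfies x³ - 36 = 0, irreducible over ℚ (no rational root; 36 is not a perfect cube)

Minimal polynomial: x³ - 36


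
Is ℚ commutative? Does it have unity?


ℚ is a field: commutative, has unity, every nonzero element is a unit (hence an integral domain)
Commutative: Yes
Integral domain: Yes
Has unity: Yes

ℚ: Commutative=Yes, Unity=Yes


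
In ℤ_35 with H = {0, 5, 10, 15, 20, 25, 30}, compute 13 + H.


13 + H = {13 + h (mod 35) : h ∈ H}
13+0=13, 13+5=18, 13+10=23, 13+15=28, 13+20=33, 13+25=3, 13+30=8
13 + H = {3, 8, 13, 18, 23, 28, 33} = 3 + H

13 + H = {3, 8, 13, 18, 23, 28, 33}


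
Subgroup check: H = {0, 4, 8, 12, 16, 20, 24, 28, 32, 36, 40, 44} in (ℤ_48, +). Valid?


Subgroup test for H = {0, 4, 8, 12, 16, 20, 24, 28, 32, 36, 40, 44} in (ℤ_48, +):
(1) 0 ∈ H? Yes
(2) Closure: for all a,b ∈ H, (a+b) mod 48 ∈ H? Yes
(3) Inverses: for all a ∈ H, -a mod 48 ∈ H? Yes

Yes, H is a subgroup of ℤ_48


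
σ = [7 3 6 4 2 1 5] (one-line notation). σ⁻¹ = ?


To find σ⁻¹, swap domain and range:
σ(1) = 7 → σ⁻¹(7) = 1
σ(2) = 3 → σ⁻¹(3) = 2
σ(3) = 6 → σ⁻¹(6) = 3
σ(4) = 4 → σ⁻¹(4) = 4
σ(5) = 2 → σ⁻¹(2) = 5
σ(6) = 1 → σ⁻¹(1) = 6
σ(7) = 5 → σ⁻¹(5) = 7

σ⁻¹ = [6 5 2 4 7 3 1]


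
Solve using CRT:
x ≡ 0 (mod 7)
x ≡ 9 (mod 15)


m₁ = 7, m₂ = 15, gcd = 1, so CRT applies. M = m₁·m₂ = 105
Let M₁ = M/m₁ = 15, M₂ = M/m₂ = 7
Find y₁ ≡ M₁⁻¹ (mod m₁): 15⁻¹ ≡ 1 (mod 7)
Find y₂ ≡ M₂⁻¹ (mod m₂): 7⁻¹ ≡ 13 (mod 15)
x = a₁·M₁·y₁ + a₂·M₂·y₂ = 0·15·1 + 9·7·13 = 819
Reduce mod 105: x ≡ 84
Check: 84 mod 7 = 0 ✓, 84 mod 15 = 9 ✓

x ≡ 84 (mod 105)


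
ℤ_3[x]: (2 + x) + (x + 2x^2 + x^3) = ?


Add coefficients mod 3:
x^0: 2 + 0 = 2 (mod 3)
x^1: 1 + 1 = 2 (mod 3)
x^2: 0 + 2 = 2 (mod 3)
x^3: 0 + 1 = 1 (mod 3)
Result: 2 + 2x + 2x^2 + x^3

f + g = 2 + 2x + 2x^2 + x^3


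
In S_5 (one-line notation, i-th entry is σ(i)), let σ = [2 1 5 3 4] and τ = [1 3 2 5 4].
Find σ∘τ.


σ∘τ: apply τ first, then σ
1 →τ 1 →σ 2
2 →τ 3 →σ 5
3 →τ 2 →σ 1
4 →τ 5 →σ 4
5 →τ 4 →σ 3

σ∘τ = [2 5 1 4 3]


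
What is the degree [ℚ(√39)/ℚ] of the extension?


√39 has minimal polynomial x² - 39 (irreducible over ℚ since 39 is squarefree)

[ℚ(√39)/ℚ] = 2


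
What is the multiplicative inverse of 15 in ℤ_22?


Use the extended Euclidean algorithm to write 1 = 15·s + 22·t; then s mod 22 is the inverse.
Euclidean algorithm:
  15 = 0·22 + 15
  22 = 1·15 + 7
  15 = 2·7 + 1
  7 = 7·1 + 0
gcd(15,22) = 1
Back-substitution gives: 15·(3) + 22·(-2) = 1
So 15⁻¹ ≡ 3 ≡ 3 (mod 22)
Check: 15 × 3 = 45 ≡ 1 (mod 22) ✓

15⁻¹ ≡ 3 (mod 22)


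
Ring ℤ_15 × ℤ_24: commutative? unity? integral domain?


Direct product ring; commutative with unity (1,1); but (1,0)·(0,1) = (0,0) gives zero divisors, so not an integral domain
Commutative: Yes
Integral domain: No
Has unity: Yes

ℤ_15 × ℤ_24: Commutative=Yes, Unity=Yes


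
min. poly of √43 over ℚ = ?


√43 satisfies x² - 43 = 0, irreducible over ℚ since 43 is squarefree

Minimal polynomial: x² - 43


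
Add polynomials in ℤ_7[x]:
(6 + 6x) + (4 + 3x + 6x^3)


Add coefficients mod 7:
x^0: 6 + 4 = 3 (mod 7)
x^1: 6 + 3 = 2 (mod 7)
x^2: 0 + 0 = 0 (mod 7)
x^3: 0 + 6 = 6 (mod 7)
Result: 3 + 2x + 6x^3

f + g = 3 + 2x + 6x^3


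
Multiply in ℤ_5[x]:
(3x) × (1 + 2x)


Expand and collect like terms; reduce coefficients mod 5:
x^0: 0·1 = 0 ≡ 0 (mod 5)
x^1: 0·2 + 3·1 = 3 ≡ 3 (mod 5)
x^2: 3·2 = 6 ≡ 1 (mod 5)
Result: 3x + x^2

f · g = 3x + x^2


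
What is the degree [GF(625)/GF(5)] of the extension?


GF(625) = GF(5^4), so the extension degree is 4

[GF(625)/GF(5)] = 4


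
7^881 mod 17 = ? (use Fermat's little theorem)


Fermat's little theorem: if p is prime and gcd(a,p)=1, then a^(p-1) ≡ 1 (mod p)
p = 17 is prime, gcd(7,17) = 1
Reduce exponent: 881 mod 16 = 1
So 7^881 ≡ 7^1 (mod 17)
7^1 mod 17 = 7

7^881 ≡ 7 (mod 17)


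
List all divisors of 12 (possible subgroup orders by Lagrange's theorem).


Lagrange's theorem: |H| divides |G|
|G| = 12
Divisors of 12: 1, 2, 3, 4, 6, 12

Possible subgroup orders: {1, 2, 3, 4, 6, 12}


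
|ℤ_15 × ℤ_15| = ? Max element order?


|ℤ_15 × ℤ_15| = 15 × 15 = 225
Max element order = lcm(15,15) = 15
Cyclic? No (gcd=15)

|ℤ_15×ℤ_15| = 225, max element order = 15


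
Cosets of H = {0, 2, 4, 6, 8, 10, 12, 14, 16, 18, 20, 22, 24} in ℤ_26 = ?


H = {0, 2, 4, 6, 8, 10, 12, 14, 16, 18, 20, 22, 24}, |H| = 13
Number of cosets = |G|/|H| = 26/13 = 2
0 + H = {0, 2, 4, 6, 8, 10, 12, 14, 16, 18, 20, 22, 24}
1 + H = {1, 3, 5, 7, 9, 11, 13, 15, 17, 19, 21, 23, 25}

Cosets: 0+H={0,2,4,6,8,10,12,14,16,18,20,22,24}; 1+H={1,3,5,7,9,11,13,15,17,19,21,23,25}


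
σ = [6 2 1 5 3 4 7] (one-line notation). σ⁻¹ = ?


To find σ⁻¹, swap domain and range:
σ(1) = 6 → σ⁻¹(6) = 1
σ(2) = 2 → σ⁻¹(2) = 2
σ(3) = 1 → σ⁻¹(1) = 3
σ(4) = 5 → σ⁻¹(5) = 4
σ(5) = 3 → σ⁻¹(3) = 5
σ(6) = 4 → σ⁻¹(4) = 6
σ(7) = 7 → σ⁻¹(7) = 7

σ⁻¹ = [3 2 5 6 4 1 7]


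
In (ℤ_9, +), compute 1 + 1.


Operation: addition mod 9
1 + 1 = (a + b) mod 9 with a = 1, b = 1

1 + 1 = 2


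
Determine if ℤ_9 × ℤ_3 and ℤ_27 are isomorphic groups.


Comparing ℤ_9 × ℤ_3 and ℤ_27:
gcd(9,3) = 3 ≠ 1. Max element order in ℤ_9×ℤ_3 is lcm(9,3) = 9 < 27, so it has no element of order 27

No, ℤ_9 × ℤ_3 ≇ ℤ_27


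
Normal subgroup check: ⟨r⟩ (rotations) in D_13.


H = ⟨r⟩ (rotations) in D_13
The rotation subgroup ⟨r⟩ has index 2 in D_13, so it is normal

Yes, normal subgroup


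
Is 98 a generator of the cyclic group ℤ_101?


g generates ℤ_n iff gcd(g, n) = 1
gcd(98, 101) = 1
Since gcd = 1, 98 is a generator.

Yes, 98 generates ℤ_101


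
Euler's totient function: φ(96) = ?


Factor n: 96 = 2^5 × 3
φ(n) = n · ∏(1 - 1/p) over distinct primes p | n
φ(96) = 96 · (1 - 1/2) · (1 - 1/3) = 32

φ(96) = 32


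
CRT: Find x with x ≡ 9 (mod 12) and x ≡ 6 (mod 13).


m₁ = 12, m₂ = 13, gcd = 1, so CRT applies. M = m₁·m₂ = 156
Let M₁ = M/m₁ = 13, M₂ = M/m₂ = 12
Find y₁ ≡ M₁⁻¹ (mod m₁): 13⁻¹ ≡ 1 (mod 12)
Find y₂ ≡ M₂⁻¹ (mod m₂): 12⁻¹ ≡ 12 (mod 13)
x = a₁·M₁·y₁ + a₂·M₂·y₂ = 9·13·1 + 6·12·12 = 981
Reduce mod 156: x ≡ 45
Check: 45 mod 12 = 9 ✓, 45 mod 13 = 6 ✓

x ≡ 45 (mod 156)


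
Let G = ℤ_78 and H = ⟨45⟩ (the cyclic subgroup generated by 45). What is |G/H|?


|⟨45⟩| = n / gcd(45, 78) = 78 / 3 = 26
H is normal (ℤ_78 is abelian).
|G/H| = |G| / |H| = 78 / 26 = 3

|G/H| = 3


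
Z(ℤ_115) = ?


Z(G) = {g ∈ G | gx = xg for all x ∈ G}
ℤ_115 is abelian, so Z(G) = G

Z(ℤ_115) = ℤ_115


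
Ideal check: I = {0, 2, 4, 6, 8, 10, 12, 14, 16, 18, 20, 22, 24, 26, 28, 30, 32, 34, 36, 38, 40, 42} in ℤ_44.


Check ideal conditions for I = {0, 2, 4, 6, 8, 10, 12, 14, 16, 18, 20, 22, 24, 26, 28, 30, 32, 34, 36, 38, 40, 42} in ℤ_44:
(1) I is an additive subgroup? Yes
(2) For r ∈ ℤ_44 and a ∈ I: r·a ∈ I? Yes

Yes, I is an ideal of ℤ_44


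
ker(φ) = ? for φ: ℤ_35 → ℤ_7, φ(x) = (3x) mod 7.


Kernel = preimage of identity
ker(φ) = {x ∈ ℤ_35 : 3x ≡ 0 (mod 7)}. Since 7 | 35, φ is well-defined. The kernel is the cyclic subgroup ⟨7⟩ of ℤ_35 (order 5), i.e. {0, 7, 14, 21, 28}

ker(φ) = {0, 7, 14, 21, 28}


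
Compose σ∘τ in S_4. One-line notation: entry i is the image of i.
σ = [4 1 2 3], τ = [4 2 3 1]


σ∘τ: apply τ first, then σ
1 →τ 4 →σ 3
2 →τ 2 →σ 1
3 →τ 3 →σ 2
4 →τ 1 →σ 4

σ∘τ = [3 1 2 4]


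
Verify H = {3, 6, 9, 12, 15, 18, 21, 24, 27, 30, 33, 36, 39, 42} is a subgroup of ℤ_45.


Subgroup test for H = {3, 6, 9, 12, 15, 18, 21, 24, 27, 30, 33, 36, 39, 42} in (ℤ_45, +):
(1) 0 ∈ H? No
(2) Closure: for all a,b ∈ H, (a+b) mod 45 ∈ H? No  [counterexample: 3 + 42 = 0 ∉ H]
(3) Inverses: for all a ∈ H, -a mod 45 ∈ H? Yes

No, H is not a subgroup of ℤ_45


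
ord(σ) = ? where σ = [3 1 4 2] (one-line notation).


Cycle decomposition: (1 3 4 2)
Cycle lengths: 4
Order = lcm(4) = 4

ord(σ) = 4


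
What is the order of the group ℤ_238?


ℤ_n has n elements.

|ℤ_238| = 238


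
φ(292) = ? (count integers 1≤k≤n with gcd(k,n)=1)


Factor n: 292 = 2^2 × 73
φ(n) = n · ∏(1 - 1/p) over distinct primes p | n
φ(292) = 292 · (1 - 1/2) · (1 - 1/73) = 144

φ(292) = 144


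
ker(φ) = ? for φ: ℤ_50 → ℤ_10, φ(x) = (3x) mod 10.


Kernel = preimage of identity
ker(φ) = {x ∈ ℤ_50 : 3x ≡ 0 (mod 10)}. Since 10 | 50, φ is well-defined. The kernel is the cyclic subgroup ⟨10⟩ of ℤ_50 (order 5), i.e. {0, 10, 20, 30, 40}

ker(φ) = {0, 10, 20, 30, 40}


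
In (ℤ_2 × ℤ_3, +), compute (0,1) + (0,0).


Operation: componentwise addition mod (2, 3)
(0,1) + (0,0) = ((a₁+b₁) mod 2, (a₂+b₂) mod 3) with a = (0,1), b = (0,0)

(0,1) + (0,0) = (0,1)


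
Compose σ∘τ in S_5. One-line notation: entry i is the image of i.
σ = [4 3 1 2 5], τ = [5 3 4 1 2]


σ∘τ: apply τ first, then σ
1 →τ 5 →σ 5
2 →τ 3 →σ 1
3 →τ 4 →σ 2
4 →τ 1 →σ 4
5 →τ 2 →σ 3

σ∘τ = [5 1 2 4 3]


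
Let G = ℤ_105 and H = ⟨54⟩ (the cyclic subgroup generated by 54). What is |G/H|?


|⟨54⟩| = n / gcd(54, 105) = 105 / 3 = 35
H is normal (ℤ_105 is abelian).
|G/H| = |G| / |H| = 105 / 35 = 3

|G/H| = 3


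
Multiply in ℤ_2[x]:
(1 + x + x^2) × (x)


Expand and collect like terms; reduce coefficients mod 2:
x^0: 1·0 = 0 ≡ 0 (mod 2)
x^1: 1·1 + 1·0 = 1 ≡ 1 (mod 2)
x^2: 1·1 + 1·0 = 1 ≡ 1 (mod 2)
x^3: 1·1 = 1 ≡ 1 (mod 2)
Result: x + x^2 + x^3

f · g = x + x^2 + x^3


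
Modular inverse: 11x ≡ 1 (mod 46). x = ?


Use the extended Euclidean algorithm to write 1 = 11·s + 46·t; then s mod 46 is the inverse.
Euclidean algorithm:
  11 = 0·46 + 11
  46 = 4·11 + 2
  11 = 5·2 + 1
  2 = 2·1 + 0
gcd(11,46) = 1
Back-substitution gives: 11·(21) + 46·(-5) = 1
So 11⁻¹ ≡ 21 ≡ 21 (mod 46)
Check: 11 × 21 = 231 ≡ 1 (mod 46) ✓

11⁻¹ ≡ 21 (mod 46)


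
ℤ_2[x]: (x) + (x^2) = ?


Add coefficients mod 2:
x^0: 0 + 0 = 0 (mod 2)
x^1: 1 + 0 = 1 (mod 2)
x^2: 0 + 1 = 1 (mod 2)
Result: x + x^2

f + g = x + x^2


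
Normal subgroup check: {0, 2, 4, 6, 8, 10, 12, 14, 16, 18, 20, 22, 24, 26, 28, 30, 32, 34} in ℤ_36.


H = {0, 2, 4, 6, 8, 10, 12, 14, 16, 18, 20, 22, 24, 26, 28, 30, 32, 34} in ℤ_36
ℤ_36 is abelian; every subgroup of an abelian group is normal

Yes, normal subgroup


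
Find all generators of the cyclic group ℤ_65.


g generates ℤ_n iff gcd(g,n) = 1
Prime factors of 65: 5, 13
Generators are g ∈ {1,...,64} not divisible by any of these primes.
Generators: {1, 2, 3, 4, 6, 7, 8, 9, 11, 12, 14, 16, 17, 18, 19, 21, 22, 23, 24, 27, 28, 29, 31, 32, 33, 34, 36, 37, 38, 41, 42, 43, 44, 46, 47, 48, 49, 51, 53, 54, 56, 57, 58, 59, 61, 62, 63, 64}
Number of generators = φ(65) = 48

Generators of ℤ_65 = {1, 2, 3, 4, 6, 7, 8, 9, 11, 12, 14, 16, 17, 18, 19, 21, 22, 23, 24, 27, 28, 29, 31, 32, 33, 34, 36, 37, 38, 41, 42, 43, 44, 46, 47, 48, 49, 51, 53, 54, 56, 57, 58, 59, 61, 62, 63, 64}


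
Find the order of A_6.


|A_n| = n!/2 (even permutations)
|A_6| = 6!/2 = 720/2 = 360

|A_6| = 360


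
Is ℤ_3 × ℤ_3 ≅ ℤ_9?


Comparing ℤ_3 × ℤ_3 and ℤ_9:
gcd(3,3) = 3 ≠ 1. Max element order in ℤ_3×ℤ_3 is lcm(3,3) = 3 < 9, so it has no element of order 9

No, ℤ_3 × ℤ_3 ≇ ℤ_9


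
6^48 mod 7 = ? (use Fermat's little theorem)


Fermat's little theorem: if p is prime and gcd(a,p)=1, then a^(p-1) ≡ 1 (mod p)
p = 7 is prime, gcd(6,7) = 1
Reduce exponent: 48 mod 6 = 0
So 6^48 ≡ 6^0 (mod 7)
6^0 = 1

6^48 ≡ 1 (mod 7)


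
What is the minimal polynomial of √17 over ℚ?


√17 satisfies x² - 17 = 0, irreducible over ℚ since 17 is squarefree

Minimal polynomial: x² - 17


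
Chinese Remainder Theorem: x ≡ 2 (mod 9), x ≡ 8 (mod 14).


m₁ = 9, m₂ = 14, gcd = 1, so CRT applies. M = m₁·m₂ = 126
Let M₁ = M/m₁ = 14, M₂ = M/m₂ = 9
Find y₁ ≡ M₁⁻¹ (mod m₁): 14⁻¹ ≡ 2 (mod 9)
Find y₂ ≡ M₂⁻¹ (mod m₂): 9⁻¹ ≡ 11 (mod 14)
x = a₁·M₁·y₁ + a₂·M₂·y₂ = 2·14·2 + 8·9·11 = 848
Reduce mod 126: x ≡ 92
Check: 92 mod 9 = 2 ✓, 92 mod 14 = 8 ✓

x ≡ 92 (mod 126)


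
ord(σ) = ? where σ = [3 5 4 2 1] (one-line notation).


Cycle decomposition: (1 3 4 2 5)
Cycle lengths: 5
Order = lcm(5) = 5

ord(σ) = 5


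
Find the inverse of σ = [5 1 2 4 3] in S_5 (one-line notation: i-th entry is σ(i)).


To find σ⁻¹, swap domain and range:
σ(1) = 5 → σ⁻¹(5) = 1
σ(2) = 1 → σ⁻¹(1) = 2
σ(3) = 2 → σ⁻¹(2) = 3
σ(4) = 4 → σ⁻¹(4) = 4
σ(5) = 3 → σ⁻¹(3) = 5

σ⁻¹ = [2 3 5 4 1]


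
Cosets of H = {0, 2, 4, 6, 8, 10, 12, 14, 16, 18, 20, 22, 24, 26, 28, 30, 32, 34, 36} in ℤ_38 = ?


H = {0, 2, 4, 6, 8, 10, 12, 14, 16, 18, 20, 22, 24, 26, 28, 30, 32, 34, 36}, |H| = 19
Number of cosets = |G|/|H| = 38/19 = 2
0 + H = {0, 2, 4, 6, 8, 10, 12, 14, 16, 18, 20, 22, 24, 26, 28, 30, 32, 34, 36}
1 + H = {1, 3, 5, 7, 9, 11, 13, 15, 17, 19, 21, 23, 25, 27, 29, 31, 33, 35, 37}

Cosets: 0+H={0,2,4,6,8,10,12,14,16,18,20,22,24,26,28,30,32,34,36}; 1+H={1,3,5,7,9,11,13,15,17,19,21,23,25,27,29,31,33,35,37}


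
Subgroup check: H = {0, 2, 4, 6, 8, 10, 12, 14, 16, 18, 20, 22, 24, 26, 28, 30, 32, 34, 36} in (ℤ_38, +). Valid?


Subgroup test for H = {0, 2, 4, 6, 8, 10, 12, 14, 16, 18, 20, 22, 24, 26, 28, 30, 32, 34, 36} in (ℤ_38, +):
(1) 0 ∈ H? Yes
(2) Closure: for all a,b ∈ H, (a+b) mod 38 ∈ H? Yes
(3) Inverses: for all a ∈ H, -a mod 38 ∈ H? Yes

Yes, H is a subgroup of ℤ_38


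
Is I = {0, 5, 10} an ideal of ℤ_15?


Check ideal conditions for I = {0, 5, 10} in ℤ_15:
(1) I is an additive subgroup? Yes
(2) For r ∈ ℤ_15 and a ∈ I: r·a ∈ I? Yes

Yes, I is an ideal of ℤ_15


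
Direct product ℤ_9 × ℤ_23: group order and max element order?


|ℤ_9 × ℤ_23| = 9 × 23 = 207
Max element order = lcm(9,23) = 207
Cyclic? Yes (gcd=1)

|ℤ_9×ℤ_23| = 207, max element order = 207


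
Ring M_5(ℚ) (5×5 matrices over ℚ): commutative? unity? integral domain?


Matrix multiplication is non-commutative for n ≥ 2; the identity matrix I is the unity; singular matrices give zero divisors, so not an integral domain
Commutative: No
Integral domain: No
Has unity: Yes

M_5(ℚ) (5×5 matrices over ℚ): Commutative=No, Unity=Yes


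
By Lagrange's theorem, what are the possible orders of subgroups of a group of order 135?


Lagrange's theorem: |H| divides |G|
|G| = 135
Divisors of 135: 1, 3, 5, 9, 15, 27, 45, 135

Possible subgroup orders: {1, 3, 5, 9, 15, 27, 45, 135}


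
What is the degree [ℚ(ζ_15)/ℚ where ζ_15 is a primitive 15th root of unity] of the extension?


[ℚ(ζ_n):ℚ] = deg Φ_n(x) = φ(n). Here φ(15) = 8

[ℚ(ζ_15)/ℚ where ζ_15 is a primitive 15th root of unity] = 8


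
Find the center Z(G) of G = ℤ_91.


Z(G) = {g ∈ G | gx = xg for all x ∈ G}
ℤ_91 is abelian, so Z(G) = G

Z(ℤ_91) = ℤ_91


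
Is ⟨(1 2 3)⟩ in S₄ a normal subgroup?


H = ⟨(1 2 3)⟩ in S₄
(1 4)(1 2 3)(1 4)⁻¹ = (4 2 3) ∉ ⟨(1 2 3)⟩

No, not a normal subgroup


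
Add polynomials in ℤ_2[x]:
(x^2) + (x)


Add coefficients mod 2:
x^0: 0 + 0 = 0 (mod 2)
x^1: 0 + 1 = 1 (mod 2)
x^2: 1 + 0 = 1 (mod 2)
Result: x + x^2

f + g = x + x^2


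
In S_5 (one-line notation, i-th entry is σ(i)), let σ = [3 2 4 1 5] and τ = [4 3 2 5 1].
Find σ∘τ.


σ∘τ: apply τ first, then σ
1 →τ 4 →σ 1
2 →τ 3 →σ 4
3 →τ 2 →σ 2
4 →τ 5 →σ 5
5 →τ 1 →σ 3

σ∘τ = [1 4 2 5 3]


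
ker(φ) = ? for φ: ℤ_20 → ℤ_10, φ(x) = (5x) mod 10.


Kernel = preimage of identity
ker(φ) = {x ∈ ℤ_20 : 5x ≡ 0 (mod 10)}. Since 10 | 20, φ is well-defined. The kernel is the cyclic subgroup ⟨2⟩ of ℤ_20 (order 10), i.e. {0, 2, 4, 6, 8, 10, 12, 14, 16, 18}

ker(φ) = {0, 2, 4, 6, 8, 10, 12, 14, 16, 18}


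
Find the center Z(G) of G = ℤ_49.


Z(G) = {g ∈ G | gx = xg for all x ∈ G}
ℤ_49 is abelian, so Z(G) = G

Z(ℤ_49) = ℤ_49


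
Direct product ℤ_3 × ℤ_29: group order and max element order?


|ℤ_3 × ℤ_29| = 3 × 29 = 87
Max element order = lcm(3,29) = 87
Cyclic? Yes (gcd=1)

|ℤ_3×ℤ_29| = 87, max element order = 87


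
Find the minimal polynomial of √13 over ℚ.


√13 satisfies x² - 13 = 0, irreducible over ℚ since 13 is squarefree

Minimal polynomial: x² - 13


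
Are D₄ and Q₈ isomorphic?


Comparing D₄ and Q₈:
D₄ has 5 elements of order 2; Q₈ has only 1

No, D₄ ≇ Q₈


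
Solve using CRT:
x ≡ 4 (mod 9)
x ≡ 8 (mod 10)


m₁ = 9, m₂ = 10, gcd = 1, so CRT applies. M = m₁·m₂ = 90
Let M₁ = M/m₁ = 10, M₂ = M/m₂ = 9
Find y₁ ≡ M₁⁻¹ (mod m₁): 10⁻¹ ≡ 1 (mod 9)
Find y₂ ≡ M₂⁻¹ (mod m₂): 9⁻¹ ≡ 9 (mod 10)
x = a₁·M₁·y₁ + a₂·M₂·y₂ = 4·10·1 + 8·9·9 = 688
Reduce mod 90: x ≡ 58
Check: 58 mod 9 = 4 ✓, 58 mod 10 = 8 ✓

x ≡ 58 (mod 90)


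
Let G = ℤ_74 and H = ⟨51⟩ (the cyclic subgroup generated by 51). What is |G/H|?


|⟨51⟩| = n / gcd(51, 74) = 74 / 1 = 74
H is normal (ℤ_74 is abelian).
|G/H| = |G| / |H| = 74 / 74 = 1

|G/H| = 1


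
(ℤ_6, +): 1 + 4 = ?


Operation: addition mod 6
1 + 4 = (a + b) mod 6 with a = 1, b = 4

1 + 4 = 5


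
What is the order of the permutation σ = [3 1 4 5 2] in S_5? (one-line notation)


Cycle decomposition: (1 3 4 5 2)
Cycle lengths: 5
Order = lcm(5) = 5

ord(σ) = 5


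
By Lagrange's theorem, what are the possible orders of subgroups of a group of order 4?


Lagrange's theorem: |H| divides |G|
|G| = 4
Divisors of 4: 1, 2, 4

Possible subgroup orders: {1, 2, 4}


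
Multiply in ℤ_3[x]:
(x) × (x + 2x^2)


Expand and collect like terms; reduce coefficients mod 3:
x^0: 0·0 = 0 ≡ 0 (mod 3)
x^1: 0·1 + 1·0 = 0 ≡ 0 (mod 3)
x^2: 0·2 + 1·1 = 1 ≡ 1 (mod 3)
x^3: 1·2 = 2 ≡ 2 (mod 3)
Result: x^2 + 2x^3

f · g = x^2 + 2x^3


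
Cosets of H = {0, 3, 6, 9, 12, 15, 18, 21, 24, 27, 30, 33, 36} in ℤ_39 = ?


H = {0, 3, 6, 9, 12, 15, 18, 21, 24, 27, 30, 33, 36}, |H| = 13
Number of cosets = |G|/|H| = 39/13 = 3
0 + H = {0, 3, 6, 9, 12, 15, 18, 21, 24, 27, 30, 33, 36}
1 + H = {1, 4, 7, 10, 13, 16, 19, 22, 25, 28, 31, 34, 37}
2 + H = {2, 5, 8, 11, 14, 17, 20, 23, 26, 29, 32, 35, 38}

Cosets: 0+H={0,3,6,9,12,15,18,21,24,27,30,33,36}; 1+H={1,4,7,10,13,16,19,22,25,28,31,34,37}; 2+H={2,5,8,11,14,17,20,23,26,29,32,35,38}


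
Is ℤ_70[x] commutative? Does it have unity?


ℤ_70 has zero divisors (2·35 ≡ 0), and these lift to constant zero divisors in ℤ_70[x]; so not an integral domain
Commutative: Yes
Integral domain: No
Has unity: Yes

ℤ_70[x]: Commutative=Yes, Unity=Yes


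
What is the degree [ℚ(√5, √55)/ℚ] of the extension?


[ℚ(√5,√55):ℚ] = [ℚ(√5,√55):ℚ(√5)]·[ℚ(√5):ℚ] = 2·2 = 4

[ℚ(√5, √55)/ℚ] = 4


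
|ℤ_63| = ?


ℤ_n has n elements.

|ℤ_63| = 63


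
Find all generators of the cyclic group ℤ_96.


g generates ℤ_n iff gcd(g,n) = 1
Prime factors of 96: 2, 3
Generators are g ∈ {1,...,95} not divisible by any of these primes.
Generators: {1, 5, 7, 11, 13, 17, 19, 23, 25, 29, 31, 35, 37, 41, 43, 47, 49, 53, 55, 59, 61, 65, 67, 71, 73, 77, 79, 83, 85, 89, 91, 95}
Number of generators = φ(96) = 32

Generators of ℤ_96 = {1, 5, 7, 11, 13, 17, 19, 23, 25, 29, 31, 35, 37, 41, 43, 47, 49, 53, 55, 59, 61, 65, 67, 71, 73, 77, 79, 83, 85, 89, 91, 95}


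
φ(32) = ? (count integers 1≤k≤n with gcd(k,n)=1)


Factor n: 32 = 2^5
φ(n) = n · ∏(1 - 1/p) over distinct primes p | n
φ(32) = 32 · (1 - 1/2) = 16

φ(32) = 16
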